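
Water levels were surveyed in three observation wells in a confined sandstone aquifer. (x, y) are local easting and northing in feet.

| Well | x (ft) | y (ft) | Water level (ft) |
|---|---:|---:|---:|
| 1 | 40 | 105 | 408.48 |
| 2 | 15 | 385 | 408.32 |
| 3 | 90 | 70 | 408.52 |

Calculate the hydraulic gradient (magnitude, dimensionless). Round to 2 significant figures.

With h = a·x + b·y + c and 1 as origin, the differences give:
  (-25)·a + 280·b = -0.16
  50·a + (-35)·b = +0.04
Eliminate b (×(-35) and ×280, subtract): -13125·a = -5.600 → a = ∂h/∂x = +0.0004267
Back-substitute: b = ∂h/∂y = -0.0005333.
|∇h| = √(0.0004267² + -0.0005333²) = 0.000683

0.00068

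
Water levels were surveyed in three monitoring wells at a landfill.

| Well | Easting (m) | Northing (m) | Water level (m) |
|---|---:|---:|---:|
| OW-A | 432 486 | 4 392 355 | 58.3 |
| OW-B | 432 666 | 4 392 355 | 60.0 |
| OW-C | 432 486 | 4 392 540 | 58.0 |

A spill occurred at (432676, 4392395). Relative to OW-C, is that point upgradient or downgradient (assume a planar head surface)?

upgradient

∂h/∂x = (60.0 − 58.3) / (432666 − 432486) = +0.009444
∂h/∂y = (58.0 − 58.3) / (4392540 − 4392355) = -0.001622
Head at (432676, 4392395) = 58.3 + (+0.009444)·(190) + (-0.001622)·(40) = 60.03 m.
That is higher than the 58.0 m at OW-C, so the point is upgradient.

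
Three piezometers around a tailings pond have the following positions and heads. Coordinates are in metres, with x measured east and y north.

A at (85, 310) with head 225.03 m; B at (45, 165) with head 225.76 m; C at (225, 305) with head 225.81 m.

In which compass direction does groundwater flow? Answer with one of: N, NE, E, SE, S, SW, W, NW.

With h = a·x + b·y + c and A as origin, the differences give:
  (-40)·a + (-145)·b = +0.73
  140·a + (-5)·b = +0.78
Eliminate b (×(-5) and ×(-145), subtract): 20500·a = 109.450 → a = ∂h/∂x = +0.005339
Back-substitute: b = ∂h/∂y = -0.006507.
Flow = −∇h = (-0.005339 east, +0.006507 north), which points northwest.

NW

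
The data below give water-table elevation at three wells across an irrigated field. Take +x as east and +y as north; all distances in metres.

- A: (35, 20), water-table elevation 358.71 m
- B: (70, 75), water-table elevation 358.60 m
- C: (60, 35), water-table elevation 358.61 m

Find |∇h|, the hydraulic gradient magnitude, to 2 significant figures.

0.0046

Taking A as reference: B−A = (35, 55, -0.11); C−A = (25, 15, -0.10).
Determinant of the coordinate differences = 35·15 − 25·55 = -850.
∂h/∂x = [(-0.11)·15 − (-0.10)·55] / -850 = -0.004529
∂h/∂y = [35·(-0.10) − 25·(-0.11)] / -850 = +0.0008824
|∇h| = √(-0.004529² + 0.0008824²) = 0.004614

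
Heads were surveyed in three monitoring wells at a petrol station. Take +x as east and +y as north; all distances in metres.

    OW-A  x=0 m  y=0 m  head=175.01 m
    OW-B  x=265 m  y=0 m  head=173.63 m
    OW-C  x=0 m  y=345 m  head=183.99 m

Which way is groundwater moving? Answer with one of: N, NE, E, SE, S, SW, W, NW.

∂h/∂x = (173.63 − 175.01) / (265 − 0) = -0.005208
∂h/∂y = (183.99 − 175.01) / (345 − 0) = +0.02603
Flow = −∇h = (+0.005208 east, -0.02603 north), which points south.

S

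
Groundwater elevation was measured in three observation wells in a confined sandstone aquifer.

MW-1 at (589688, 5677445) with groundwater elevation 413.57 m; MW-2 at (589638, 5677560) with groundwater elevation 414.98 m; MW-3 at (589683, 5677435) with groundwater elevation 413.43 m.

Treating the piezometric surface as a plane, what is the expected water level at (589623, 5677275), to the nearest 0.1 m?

411.2 m

Three-point gradient (reference MW-1): Δ to MW-2 = (-50, 115, +1.41), Δ to MW-3 = (-5, -10, -0.14).
∂h/∂x = +0.001860, ∂h/∂y = +0.01307 (det = 1075).
h(589623, 5677275) = 413.57 + (+0.001860)·(-65) + (+0.01307)·(-170) = 413.57 -0.121 -2.222 = 411.227 m.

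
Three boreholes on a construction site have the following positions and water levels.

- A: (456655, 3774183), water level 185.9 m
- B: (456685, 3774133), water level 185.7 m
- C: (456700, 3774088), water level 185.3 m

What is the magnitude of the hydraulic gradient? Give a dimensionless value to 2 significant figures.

Taking A as reference: B−A = (30, -50, -0.2); C−A = (45, -95, -0.6).
Determinant of the coordinate differences = 30·(-95) − 45·(-50) = -600.
∂h/∂x = [(-0.2)·(-95) − (-0.6)·(-50)] / -600 = +0.01833
∂h/∂y = [30·(-0.6) − 45·(-0.2)] / -600 = +0.01500
|∇h| = √(0.01833² + 0.01500²) = 0.02369

0.024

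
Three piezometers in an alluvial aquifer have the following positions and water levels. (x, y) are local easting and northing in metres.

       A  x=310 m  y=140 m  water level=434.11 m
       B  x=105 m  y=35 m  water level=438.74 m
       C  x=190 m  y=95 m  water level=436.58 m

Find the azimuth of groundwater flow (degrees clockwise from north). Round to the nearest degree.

046°

Taking A as reference: B−A = (-205, -105, +4.63); C−A = (-120, -45, +2.47).
Determinant of the coordinate differences = (-205)·(-45) − (-120)·(-105) = -3375.
∂h/∂x = [(+4.63)·(-45) − (+2.47)·(-105)] / -3375 = -0.01511
∂h/∂y = [(-205)·(+2.47) − (-120)·(+4.63)] / -3375 = -0.01459
Flow direction (−∇h) has components (+0.01511 E, +0.01459 N).
Azimuth = atan2(E, N) = atan2(+0.01511, +0.01459) = 46.0° ≈ 046°.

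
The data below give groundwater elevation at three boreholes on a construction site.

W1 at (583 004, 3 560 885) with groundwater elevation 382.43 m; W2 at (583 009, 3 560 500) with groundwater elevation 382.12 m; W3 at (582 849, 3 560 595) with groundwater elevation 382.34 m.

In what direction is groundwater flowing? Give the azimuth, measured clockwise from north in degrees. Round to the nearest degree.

131°

Taking W1 as reference: W2−W1 = (5, -385, -0.31); W3−W1 = (-155, -290, -0.09).
Determinant of the coordinate differences = 5·(-290) − (-155)·(-385) = -61125.
∂h/∂x = [(-0.31)·(-290) − (-0.09)·(-385)] / -61125 = -0.0009039
∂h/∂y = [5·(-0.09) − (-155)·(-0.31)] / -61125 = +0.0007935
Flow direction (−∇h) has components (+0.0009039 E, -0.0007935 N).
Azimuth = atan2(E, N) = atan2(+0.0009039, -0.0007935) = 131.3° ≈ 131°.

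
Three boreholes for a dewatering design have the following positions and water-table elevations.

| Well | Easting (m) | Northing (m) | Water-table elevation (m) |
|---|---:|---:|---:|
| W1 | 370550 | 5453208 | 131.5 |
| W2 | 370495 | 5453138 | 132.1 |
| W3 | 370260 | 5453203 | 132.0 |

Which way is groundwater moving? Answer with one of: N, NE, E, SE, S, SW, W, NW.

Three-point gradient (reference W1): Δ to W2 = (-55, -70, +0.6), Δ to W3 = (-290, -5, +0.5).
∂h/∂x = -0.001598, ∂h/∂y = -0.007316 (det = -20025).
Flow = −∇h = (+0.001598 east, +0.007316 north), which points north.

N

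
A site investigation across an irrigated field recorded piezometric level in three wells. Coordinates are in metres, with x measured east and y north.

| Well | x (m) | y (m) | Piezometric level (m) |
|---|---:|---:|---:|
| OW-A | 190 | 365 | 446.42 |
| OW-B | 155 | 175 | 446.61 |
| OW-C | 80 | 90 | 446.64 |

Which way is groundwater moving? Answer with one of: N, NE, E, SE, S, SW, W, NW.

NW

Taking OW-A as reference: OW-B−OW-A = (-35, -190, +0.19); OW-C−OW-A = (-110, -275, +0.22).
Determinant of the coordinate differences = (-35)·(-275) − (-110)·(-190) = -11275.
∂h/∂x = [(+0.19)·(-275) − (+0.22)·(-190)] / -11275 = +0.0009268
∂h/∂y = [(-35)·(+0.22) − (-110)·(+0.19)] / -11275 = -0.001171
Flow = −∇h = (-0.0009268 east, +0.001171 north), which points northwest.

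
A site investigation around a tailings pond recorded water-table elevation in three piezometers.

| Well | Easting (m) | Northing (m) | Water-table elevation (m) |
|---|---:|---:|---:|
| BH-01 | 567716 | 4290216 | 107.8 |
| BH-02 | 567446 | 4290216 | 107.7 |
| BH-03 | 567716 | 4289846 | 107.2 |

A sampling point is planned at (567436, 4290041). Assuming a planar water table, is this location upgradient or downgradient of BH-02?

downgradient

∂h/∂x = (107.7 − 107.8) / (567446 − 567716) = +0.0003704
∂h/∂y = (107.2 − 107.8) / (4289846 − 4290216) = +0.001622
Head at (567436, 4290041) = 107.8 + (+0.0003704)·(-280) + (+0.001622)·(-175) = 107.41 m.
That is lower than the 107.7 m at BH-02, so the point is downgradient.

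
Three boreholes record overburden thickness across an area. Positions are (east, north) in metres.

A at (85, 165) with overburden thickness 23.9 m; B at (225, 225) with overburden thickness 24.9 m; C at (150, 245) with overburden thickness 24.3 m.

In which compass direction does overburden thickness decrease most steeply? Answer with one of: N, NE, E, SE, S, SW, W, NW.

Taking A as reference: B−A = (140, 60, +1.0); C−A = (65, 80, +0.4).
Solve a·Δx + b·Δy = Δd: det = 140·80 − 65·60 = 7300.
∂d/∂x = [(+1.0)·80 − (+0.4)·60] / 7300 = +0.007671
∂d/∂y = [140·(+0.4) − 65·(+1.0)] / 7300 = -0.001233
Steepest decrease is along −∇f = (-0.007671 E, +0.001233 N) → west.

W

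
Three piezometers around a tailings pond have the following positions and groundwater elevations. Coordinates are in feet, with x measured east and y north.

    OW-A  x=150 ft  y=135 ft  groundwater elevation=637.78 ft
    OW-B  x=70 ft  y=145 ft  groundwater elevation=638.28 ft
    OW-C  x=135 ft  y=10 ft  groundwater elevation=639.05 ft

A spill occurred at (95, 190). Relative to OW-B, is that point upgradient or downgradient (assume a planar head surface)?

Taking OW-A as reference: OW-B−OW-A = (-80, 10, +0.50); OW-C−OW-A = (-15, -125, +1.27).
Determinant of the coordinate differences = (-80)·(-125) − (-15)·10 = 10150.
∂h/∂x = [(+0.50)·(-125) − (+1.27)·10] / 10150 = -0.007409
∂h/∂y = [(-80)·(+1.27) − (-15)·(+0.50)] / 10150 = -0.009271
Head at (95, 190) = 637.78 + (-0.007409)·(-55) + (-0.009271)·(55) = 637.68 ft.
That is lower than the 638.28 ft at OW-B, so the point is downgradient.

downgradient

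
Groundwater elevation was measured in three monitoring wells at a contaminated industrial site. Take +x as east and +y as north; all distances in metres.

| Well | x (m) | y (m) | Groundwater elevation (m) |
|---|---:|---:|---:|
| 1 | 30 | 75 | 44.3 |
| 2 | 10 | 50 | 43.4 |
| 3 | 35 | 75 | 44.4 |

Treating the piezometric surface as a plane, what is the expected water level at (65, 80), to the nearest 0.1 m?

45.1 m

With h = a·x + b·y + c and 1 as origin, the differences give:
  (-20)·a + (-25)·b = -0.9
  5·a + 0·b = +0.1
Eliminate b (×0 and ×(-25), subtract): 125·a = 2.50 → a = ∂h/∂x = +0.02000
Back-substitute: b = ∂h/∂y = +0.02000.
h(65, 80) = 44.3 + (+0.02000)·(35) + (+0.02000)·(5) = 44.3 +0.700 +0.100 = 45.100 m.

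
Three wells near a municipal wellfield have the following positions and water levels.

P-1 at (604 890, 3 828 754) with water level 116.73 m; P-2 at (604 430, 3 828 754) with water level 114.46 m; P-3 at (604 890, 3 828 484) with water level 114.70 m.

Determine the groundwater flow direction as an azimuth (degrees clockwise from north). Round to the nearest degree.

∂h/∂x = (114.46 − 116.73) / (604430 − 604890) = +0.004935
∂h/∂y = (114.70 − 116.73) / (3828484 − 3828754) = +0.007519
Flow direction (−∇h) has components (-0.004935 E, -0.007519 N).
Azimuth = atan2(E, N) = atan2(-0.004935, -0.007519) = 213.3° ≈ 213°.

213°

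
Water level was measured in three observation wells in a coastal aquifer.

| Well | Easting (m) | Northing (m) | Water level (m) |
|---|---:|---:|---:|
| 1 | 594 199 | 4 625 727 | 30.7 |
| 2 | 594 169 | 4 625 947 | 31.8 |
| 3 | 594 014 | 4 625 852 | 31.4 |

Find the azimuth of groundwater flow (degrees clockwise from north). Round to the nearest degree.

Differences from 1: to 2 (Δx, Δy, Δh) = (-30, 220, +1.1); to 3 = (-185, 125, +0.7).
Determinant of the coordinate differences = (-30)·125 − (-185)·220 = 36950.
∂h/∂x = [(+1.1)·125 − (+0.7)·220] / 36950 = -0.0004465
∂h/∂y = [(-30)·(+0.7) − (-185)·(+1.1)] / 36950 = +0.004939
Flow direction (−∇h) has components (+0.0004465 E, -0.004939 N).
Azimuth = atan2(E, N) = atan2(+0.0004465, -0.004939) = 174.8° ≈ 175°.

175°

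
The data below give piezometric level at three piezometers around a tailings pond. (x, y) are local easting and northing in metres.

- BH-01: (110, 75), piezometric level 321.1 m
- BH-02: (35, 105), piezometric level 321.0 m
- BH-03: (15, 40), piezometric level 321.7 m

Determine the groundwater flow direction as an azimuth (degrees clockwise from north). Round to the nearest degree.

015°

Differences from BH-01: to BH-02 (Δx, Δy, Δh) = (-75, 30, -0.1); to BH-03 = (-95, -35, +0.6).
Solve a·Δx + b·Δy = Δh: det = (-75)·(-35) − (-95)·30 = 5475.
∂h/∂x = [(-0.1)·(-35) − (+0.6)·30] / 5475 = -0.002648
∂h/∂y = [(-75)·(+0.6) − (-95)·(-0.1)] / 5475 = -0.009954
Flow direction (−∇h) has components (+0.002648 E, +0.009954 N).
Azimuth = atan2(E, N) = atan2(+0.002648, +0.009954) = 14.9° ≈ 015°.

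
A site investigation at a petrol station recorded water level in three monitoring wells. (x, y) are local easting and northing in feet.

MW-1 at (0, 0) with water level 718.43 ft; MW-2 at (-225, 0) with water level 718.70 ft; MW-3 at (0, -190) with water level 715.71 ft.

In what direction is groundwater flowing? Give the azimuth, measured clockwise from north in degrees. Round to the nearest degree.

175°

∂h/∂x = (718.70 − 718.43) / (-225 − 0) = -0.001200
∂h/∂y = (715.71 − 718.43) / (-190 − 0) = +0.01432
Flow direction (−∇h) has components (+0.001200 E, -0.01432 N).
Azimuth = atan2(E, N) = atan2(+0.001200, -0.01432) = 175.2° ≈ 175°.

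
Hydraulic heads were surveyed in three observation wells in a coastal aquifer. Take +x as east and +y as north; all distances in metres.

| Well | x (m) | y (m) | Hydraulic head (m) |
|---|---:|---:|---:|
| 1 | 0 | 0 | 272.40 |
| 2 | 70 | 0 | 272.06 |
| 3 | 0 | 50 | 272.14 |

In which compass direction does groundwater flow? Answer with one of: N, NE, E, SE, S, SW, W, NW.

∂h/∂x = (272.06 − 272.40) / (70 − 0) = -0.004857
∂h/∂y = (272.14 − 272.40) / (50 − 0) = -0.005200
Flow = −∇h = (+0.004857 east, +0.005200 north), which points northeast.

NE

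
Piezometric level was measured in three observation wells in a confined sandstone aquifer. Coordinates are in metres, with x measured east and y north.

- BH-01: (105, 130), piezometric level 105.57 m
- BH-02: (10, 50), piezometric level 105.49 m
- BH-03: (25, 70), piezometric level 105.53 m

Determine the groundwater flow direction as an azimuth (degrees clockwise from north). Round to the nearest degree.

148°

Taking BH-01 as reference: BH-02−BH-01 = (-95, -80, -0.08); BH-03−BH-01 = (-80, -60, -0.04).
Determinant of the coordinate differences = (-95)·(-60) − (-80)·(-80) = -700.
∂h/∂x = [(-0.08)·(-60) − (-0.04)·(-80)] / -700 = -0.002286
∂h/∂y = [(-95)·(-0.04) − (-80)·(-0.08)] / -700 = +0.003714
Flow direction (−∇h) has components (+0.002286 E, -0.003714 N).
Azimuth = atan2(E, N) = atan2(+0.002286, -0.003714) = 148.4° ≈ 148°.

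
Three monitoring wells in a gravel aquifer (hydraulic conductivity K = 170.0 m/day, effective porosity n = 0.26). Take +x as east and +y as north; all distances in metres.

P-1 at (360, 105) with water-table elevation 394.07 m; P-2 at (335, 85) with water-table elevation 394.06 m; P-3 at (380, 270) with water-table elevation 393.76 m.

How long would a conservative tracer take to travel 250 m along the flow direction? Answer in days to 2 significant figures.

130 days

Taking P-1 as reference: P-2−P-1 = (-25, -20, -0.01); P-3−P-1 = (20, 165, -0.31).
Determinant of the coordinate differences = (-25)·165 − 20·(-20) = -3725.
∂h/∂x = [(-0.01)·165 − (-0.31)·(-20)] / -3725 = +0.002107
∂h/∂y = [(-25)·(-0.31) − 20·(-0.01)] / -3725 = -0.002134
|∇h| = √(0.002107² + -0.002134²) = 0.002999
Seepage velocity v = K·i/n = 170.0 × 0.002999 / 0.26 = 1.961 m/day.
t = 250 / 1.961 = 127.5 days.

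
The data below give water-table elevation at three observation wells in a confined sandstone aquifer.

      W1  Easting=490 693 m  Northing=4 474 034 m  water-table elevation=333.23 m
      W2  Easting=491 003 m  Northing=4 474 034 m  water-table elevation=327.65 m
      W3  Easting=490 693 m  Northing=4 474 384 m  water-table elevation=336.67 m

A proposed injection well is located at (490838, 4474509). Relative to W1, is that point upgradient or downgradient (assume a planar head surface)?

upgradient

∂h/∂x = (327.65 − 333.23) / (491003 − 490693) = -0.01800
∂h/∂y = (336.67 − 333.23) / (4474384 − 4474034) = +0.009829
Head at (490838, 4474509) = 333.23 + (-0.01800)·(145) + (+0.009829)·(475) = 335.29 m.
That is higher than the 333.23 m at W1, so the point is upgradient.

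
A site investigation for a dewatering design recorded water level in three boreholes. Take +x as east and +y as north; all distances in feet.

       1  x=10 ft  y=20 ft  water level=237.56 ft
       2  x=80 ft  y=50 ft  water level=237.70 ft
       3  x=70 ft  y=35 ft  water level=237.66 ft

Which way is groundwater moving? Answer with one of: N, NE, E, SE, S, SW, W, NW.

Taking 1 as reference: 2−1 = (70, 30, +0.14); 3−1 = (60, 15, +0.10).
Determinant of the coordinate differences = 70·15 − 60·30 = -750.
∂h/∂x = [(+0.14)·15 − (+0.10)·30] / -750 = +0.001200
∂h/∂y = [70·(+0.10) − 60·(+0.14)] / -750 = +0.001867
Flow = −∇h = (-0.001200 east, -0.001867 north), which points southwest.

SW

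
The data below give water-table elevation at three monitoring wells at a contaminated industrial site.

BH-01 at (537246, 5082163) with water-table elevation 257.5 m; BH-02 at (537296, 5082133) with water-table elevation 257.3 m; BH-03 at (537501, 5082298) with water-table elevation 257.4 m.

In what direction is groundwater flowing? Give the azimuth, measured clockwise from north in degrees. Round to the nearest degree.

147°

Taking BH-01 as reference: BH-02−BH-01 = (50, -30, -0.2); BH-03−BH-01 = (255, 135, -0.1).
Determinant of the coordinate differences = 50·135 − 255·(-30) = 14400.
∂h/∂x = [(-0.2)·135 − (-0.1)·(-30)] / 14400 = -0.002083
∂h/∂y = [50·(-0.1) − 255·(-0.2)] / 14400 = +0.003194
Flow direction (−∇h) has components (+0.002083 E, -0.003194 N).
Azimuth = atan2(E, N) = atan2(+0.002083, -0.003194) = 146.9° ≈ 147°.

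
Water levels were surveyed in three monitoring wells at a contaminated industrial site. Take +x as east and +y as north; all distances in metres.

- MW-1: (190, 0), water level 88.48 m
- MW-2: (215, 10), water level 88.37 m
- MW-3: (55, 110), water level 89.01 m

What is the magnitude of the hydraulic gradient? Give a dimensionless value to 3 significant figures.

0.00426

With h = a·x + b·y + c and MW-1 as origin, the differences give:
  25·a + 10·b = -0.11
  (-135)·a + 110·b = +0.53
Eliminate b (×110 and ×10, subtract): 4100·a = -17.400 → a = ∂h/∂x = -0.004244
Back-substitute: b = ∂h/∂y = -0.0003902.
|∇h| = √(-0.004244² + -0.0003902²) = 0.004262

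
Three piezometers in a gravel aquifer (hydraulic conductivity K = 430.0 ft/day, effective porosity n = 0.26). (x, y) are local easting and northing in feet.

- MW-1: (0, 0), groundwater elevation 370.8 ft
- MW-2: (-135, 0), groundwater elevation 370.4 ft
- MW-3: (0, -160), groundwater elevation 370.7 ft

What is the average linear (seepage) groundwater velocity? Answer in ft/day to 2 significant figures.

5.0 ft/day

∂h/∂x = (370.4 − 370.8) / (-135 − 0) = +0.002963
∂h/∂y = (370.7 − 370.8) / (-160 − 0) = +0.0006250
|∇h| = √(0.002963² + 0.0006250²) = 0.003028
Seepage velocity v = K·i/n = 430.0 × 0.003028 / 0.26 = 5.008 ft/day.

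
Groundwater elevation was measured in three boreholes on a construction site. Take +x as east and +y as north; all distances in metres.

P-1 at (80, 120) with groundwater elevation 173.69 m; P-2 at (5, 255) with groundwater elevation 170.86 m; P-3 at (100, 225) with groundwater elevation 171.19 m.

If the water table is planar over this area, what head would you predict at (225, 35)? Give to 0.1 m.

175.1 m

Three-point gradient (reference P-1): Δ to P-2 = (-75, 135, -2.83), Δ to P-3 = (20, 105, -2.50).
∂h/∂x = -0.003816, ∂h/∂y = -0.02308 (det = -10575).
h(225, 35) = 173.69 + (-0.003816)·(145) + (-0.02308)·(-85) = 173.69 -0.553 +1.962 = 175.099 m.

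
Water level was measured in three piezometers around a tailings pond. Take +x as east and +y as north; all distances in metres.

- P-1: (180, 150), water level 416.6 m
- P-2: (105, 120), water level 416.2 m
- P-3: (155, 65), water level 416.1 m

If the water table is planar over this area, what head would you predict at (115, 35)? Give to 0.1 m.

415.8 m

With h = a·x + b·y + c and P-1 as origin, the differences give:
  (-75)·a + (-30)·b = -0.4
  (-25)·a + (-85)·b = -0.5
Eliminate b (×(-85) and ×(-30), subtract): 5625·a = 19.00 → a = ∂h/∂x = +0.003378
Back-substitute: b = ∂h/∂y = +0.004889.
h(115, 35) = 416.6 + (+0.003378)·(-65) + (+0.004889)·(-115) = 416.6 -0.220 -0.562 = 415.818 m.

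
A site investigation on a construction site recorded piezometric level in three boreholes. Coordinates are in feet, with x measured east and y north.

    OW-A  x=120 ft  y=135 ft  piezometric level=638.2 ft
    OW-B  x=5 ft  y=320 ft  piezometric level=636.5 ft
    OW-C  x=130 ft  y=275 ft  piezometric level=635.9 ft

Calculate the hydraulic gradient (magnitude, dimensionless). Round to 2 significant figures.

0.019

With h = a·x + b·y + c and OW-A as origin, the differences give:
  (-115)·a + 185·b = -1.7
  10·a + 140·b = -2.3
Eliminate b (×140 and ×185, subtract): -17950·a = 187.50 → a = ∂h/∂x = -0.01045
Back-substitute: b = ∂h/∂y = -0.01568.
|∇h| = √(-0.01045² + -0.01568²) = 0.01884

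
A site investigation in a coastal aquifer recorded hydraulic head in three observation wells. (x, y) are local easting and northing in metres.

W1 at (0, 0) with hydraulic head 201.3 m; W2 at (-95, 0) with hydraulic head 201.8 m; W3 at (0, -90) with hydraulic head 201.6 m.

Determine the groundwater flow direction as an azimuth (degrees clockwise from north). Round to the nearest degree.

058°

∂h/∂x = (201.8 − 201.3) / (-95 − 0) = -0.005263
∂h/∂y = (201.6 − 201.3) / (-90 − 0) = -0.003333
Flow direction (−∇h) has components (+0.005263 E, +0.003333 N).
Azimuth = atan2(E, N) = atan2(+0.005263, +0.003333) = 57.7° ≈ 058°.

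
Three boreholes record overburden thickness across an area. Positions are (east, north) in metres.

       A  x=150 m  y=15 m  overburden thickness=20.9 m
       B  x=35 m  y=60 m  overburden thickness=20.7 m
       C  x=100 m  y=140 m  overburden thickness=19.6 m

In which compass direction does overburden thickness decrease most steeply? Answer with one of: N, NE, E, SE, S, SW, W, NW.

N

Differences from A: to B (Δx, Δy, Δh) = (-115, 45, -0.2); to C = (-50, 125, -1.3).
Determinant of the coordinate differences = (-115)·125 − (-50)·45 = -12125.
∂d/∂x = [(-0.2)·125 − (-1.3)·45] / -12125 = -0.002763
∂d/∂y = [(-115)·(-1.3) − (-50)·(-0.2)] / -12125 = -0.01151
Steepest decrease is along −∇f = (+0.002763 E, +0.01151 N) → north.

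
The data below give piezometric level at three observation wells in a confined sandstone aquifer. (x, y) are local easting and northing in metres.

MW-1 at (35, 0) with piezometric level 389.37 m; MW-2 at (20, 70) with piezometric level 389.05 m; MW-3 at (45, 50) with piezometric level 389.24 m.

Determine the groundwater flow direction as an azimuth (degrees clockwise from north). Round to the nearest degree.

307°

Differences from MW-1: to MW-2 (Δx, Δy, Δh) = (-15, 70, -0.32); to MW-3 = (10, 50, -0.13).
Determinant of the coordinate differences = (-15)·50 − 10·70 = -1450.
∂h/∂x = [(-0.32)·50 − (-0.13)·70] / -1450 = +0.004759
∂h/∂y = [(-15)·(-0.13) − 10·(-0.32)] / -1450 = -0.003552
Flow direction (−∇h) has components (-0.004759 E, +0.003552 N).
Azimuth = atan2(E, N) = atan2(-0.004759, +0.003552) = 306.7° ≈ 307°.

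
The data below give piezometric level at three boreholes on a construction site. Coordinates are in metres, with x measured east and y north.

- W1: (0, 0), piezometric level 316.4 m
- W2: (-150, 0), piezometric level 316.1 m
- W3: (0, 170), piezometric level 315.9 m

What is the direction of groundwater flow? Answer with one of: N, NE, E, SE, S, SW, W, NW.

NW

∂h/∂x = (316.1 − 316.4) / (-150 − 0) = +0.002000
∂h/∂y = (315.9 − 316.4) / (170 − 0) = -0.002941
Flow = −∇h = (-0.002000 east, +0.002941 north), which points northwest.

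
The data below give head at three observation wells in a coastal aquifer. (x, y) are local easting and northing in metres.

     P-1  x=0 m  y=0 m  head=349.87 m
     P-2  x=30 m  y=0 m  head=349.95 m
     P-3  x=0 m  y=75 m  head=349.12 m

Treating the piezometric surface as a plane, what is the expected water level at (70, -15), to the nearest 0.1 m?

350.2 m

∂h/∂x = (349.95 − 349.87) / (30 − 0) = +0.002667
∂h/∂y = (349.12 − 349.87) / (75 − 0) = -0.01000
h(70, -15) = 349.87 + (+0.002667)·(70) + (-0.01000)·(-15) = 349.87 +0.187 +0.150 = 350.207 m.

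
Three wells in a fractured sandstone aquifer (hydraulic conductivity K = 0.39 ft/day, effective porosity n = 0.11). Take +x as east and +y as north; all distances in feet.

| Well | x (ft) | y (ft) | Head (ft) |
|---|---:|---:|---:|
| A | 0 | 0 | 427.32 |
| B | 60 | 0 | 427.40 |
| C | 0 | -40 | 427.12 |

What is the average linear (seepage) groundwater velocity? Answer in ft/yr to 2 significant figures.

6.7 ft/yr

∂h/∂x = (427.40 − 427.32) / (60 − 0) = +0.001333
∂h/∂y = (427.12 − 427.32) / (-40 − 0) = +0.005000
|∇h| = √(0.001333² + 0.005000²) = 0.005175
Seepage velocity v = K·i/n = 0.39 × 0.005175 / 0.11 = 0.01835 ft/day = 6.702 ft/yr.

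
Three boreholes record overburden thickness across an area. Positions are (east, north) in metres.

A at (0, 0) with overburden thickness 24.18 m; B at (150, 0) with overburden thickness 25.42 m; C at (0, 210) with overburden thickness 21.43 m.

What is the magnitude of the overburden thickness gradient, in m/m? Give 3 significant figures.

0.0155 m/m

∂d/∂x = (25.42 − 24.18) / (150 − 0) = +0.008267
∂d/∂y = (21.43 − 24.18) / (210 − 0) = -0.01310
|∇f| = √(0.008267² + -0.01310²) = 0.01549 m/m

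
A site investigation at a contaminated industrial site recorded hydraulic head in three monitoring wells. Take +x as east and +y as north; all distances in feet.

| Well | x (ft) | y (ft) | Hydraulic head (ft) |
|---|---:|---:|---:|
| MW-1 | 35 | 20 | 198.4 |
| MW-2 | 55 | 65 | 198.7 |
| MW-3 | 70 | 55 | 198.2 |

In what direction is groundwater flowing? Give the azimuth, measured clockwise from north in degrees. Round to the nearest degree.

127°

Three-point gradient (reference MW-1): Δ to MW-2 = (20, 45, +0.3), Δ to MW-3 = (35, 35, -0.2).
∂h/∂x = -0.02229, ∂h/∂y = +0.01657 (det = -875).
Flow direction (−∇h) has components (+0.02229 E, -0.01657 N).
Azimuth = atan2(E, N) = atan2(+0.02229, -0.01657) = 126.6° ≈ 127°.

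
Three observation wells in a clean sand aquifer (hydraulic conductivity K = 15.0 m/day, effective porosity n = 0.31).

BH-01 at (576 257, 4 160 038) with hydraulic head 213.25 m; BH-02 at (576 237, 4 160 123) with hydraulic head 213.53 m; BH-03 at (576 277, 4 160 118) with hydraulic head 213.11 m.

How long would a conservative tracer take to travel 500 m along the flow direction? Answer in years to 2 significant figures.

2.7 years

With h = a·x + b·y + c and BH-01 as origin, the differences give:
  (-20)·a + 85·b = +0.28
  20·a + 80·b = -0.14
Eliminate b (×80 and ×85, subtract): -3300·a = 34.300 → a = ∂h/∂x = -0.01039
Back-substitute: b = ∂h/∂y = +0.0008485.
|∇h| = √(-0.01039² + 0.0008485²) = 0.01042
Seepage velocity v = K·i/n = 15.0 × 0.01042 / 0.31 = 0.5042 m/day.
t = 500 / 0.5042 = 991.7 days = 2.72 years.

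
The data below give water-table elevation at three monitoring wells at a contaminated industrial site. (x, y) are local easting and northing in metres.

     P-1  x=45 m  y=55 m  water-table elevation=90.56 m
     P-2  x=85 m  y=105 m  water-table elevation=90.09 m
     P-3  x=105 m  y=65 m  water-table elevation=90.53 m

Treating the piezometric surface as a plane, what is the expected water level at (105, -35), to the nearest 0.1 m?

Taking P-1 as reference: P-2−P-1 = (40, 50, -0.47); P-3−P-1 = (60, 10, -0.03).
Determinant of the coordinate differences = 40·10 − 60·50 = -2600.
∂h/∂x = [(-0.47)·10 − (-0.03)·50] / -2600 = +0.001231
∂h/∂y = [40·(-0.03) − 60·(-0.47)] / -2600 = -0.01038
h(105, -35) = 90.56 + (+0.001231)·(60) + (-0.01038)·(-90) = 90.56 +0.074 +0.935 = 91.568 m.

91.6 m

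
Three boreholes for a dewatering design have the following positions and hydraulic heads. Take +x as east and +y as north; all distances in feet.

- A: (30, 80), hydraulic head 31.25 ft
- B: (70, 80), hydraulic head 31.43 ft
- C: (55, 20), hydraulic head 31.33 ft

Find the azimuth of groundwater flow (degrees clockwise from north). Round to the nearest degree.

263°

Differences from A: to B (Δx, Δy, Δh) = (40, 0, +0.18); to C = (25, -60, +0.08).
Determinant of the coordinate differences = 40·(-60) − 25·0 = -2400.
∂h/∂x = [(+0.18)·(-60) − (+0.08)·0] / -2400 = +0.004500
∂h/∂y = [40·(+0.08) − 25·(+0.18)] / -2400 = +0.0005417
Flow direction (−∇h) has components (-0.004500 E, -0.0005417 N).
Azimuth = atan2(E, N) = atan2(-0.004500, -0.0005417) = 263.1° ≈ 263°.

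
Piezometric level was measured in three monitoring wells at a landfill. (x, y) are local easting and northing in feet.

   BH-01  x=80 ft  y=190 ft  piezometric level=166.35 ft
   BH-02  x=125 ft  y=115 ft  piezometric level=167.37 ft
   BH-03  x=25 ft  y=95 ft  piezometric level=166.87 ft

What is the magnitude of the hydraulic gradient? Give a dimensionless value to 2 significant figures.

0.012

With h = a·x + b·y + c and BH-01 as origin, the differences give:
  45·a + (-75)·b = +1.02
  (-55)·a + (-95)·b = +0.52
Eliminate b (×(-95) and ×(-75), subtract): -8400·a = -57.900 → a = ∂h/∂x = +0.006893
Back-substitute: b = ∂h/∂y = -0.009464.
|∇h| = √(0.006893² + -0.009464²) = 0.01171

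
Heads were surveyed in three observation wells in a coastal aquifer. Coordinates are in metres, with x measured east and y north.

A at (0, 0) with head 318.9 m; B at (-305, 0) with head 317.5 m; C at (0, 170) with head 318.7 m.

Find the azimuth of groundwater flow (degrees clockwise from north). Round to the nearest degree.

284°

∂h/∂x = (317.5 − 318.9) / (-305 − 0) = +0.004590
∂h/∂y = (318.7 − 318.9) / (170 − 0) = -0.001176
Flow direction (−∇h) has components (-0.004590 E, +0.001176 N).
Azimuth = atan2(E, N) = atan2(-0.004590, +0.001176) = 284.4° ≈ 284°.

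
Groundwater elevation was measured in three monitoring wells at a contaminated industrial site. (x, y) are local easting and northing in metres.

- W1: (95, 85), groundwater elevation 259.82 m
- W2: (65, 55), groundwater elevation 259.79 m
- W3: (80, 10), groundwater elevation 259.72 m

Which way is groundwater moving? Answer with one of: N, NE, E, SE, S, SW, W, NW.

Differences from W1: to W2 (Δx, Δy, Δh) = (-30, -30, -0.03); to W3 = (-15, -75, -0.10).
Determinant of the coordinate differences = (-30)·(-75) − (-15)·(-30) = 1800.
∂h/∂x = [(-0.03)·(-75) − (-0.10)·(-30)] / 1800 = -0.0004167
∂h/∂y = [(-30)·(-0.10) − (-15)·(-0.03)] / 1800 = +0.001417
Flow = −∇h = (+0.0004167 east, -0.001417 north), which points south.

S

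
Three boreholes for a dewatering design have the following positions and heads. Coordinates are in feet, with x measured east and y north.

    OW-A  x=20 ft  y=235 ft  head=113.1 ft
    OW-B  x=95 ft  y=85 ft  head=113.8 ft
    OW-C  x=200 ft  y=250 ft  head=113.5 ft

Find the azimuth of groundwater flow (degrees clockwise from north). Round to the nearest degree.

324°

Taking OW-A as reference: OW-B−OW-A = (75, -150, +0.7); OW-C−OW-A = (180, 15, +0.4).
Solve a·Δx + b·Δy = Δh: det = 75·15 − 180·(-150) = 28125.
∂h/∂x = [(+0.7)·15 − (+0.4)·(-150)] / 28125 = +0.002507
∂h/∂y = [75·(+0.4) − 180·(+0.7)] / 28125 = -0.003413
Flow direction (−∇h) has components (-0.002507 E, +0.003413 N).
Azimuth = atan2(E, N) = atan2(-0.002507, +0.003413) = 323.7° ≈ 324°.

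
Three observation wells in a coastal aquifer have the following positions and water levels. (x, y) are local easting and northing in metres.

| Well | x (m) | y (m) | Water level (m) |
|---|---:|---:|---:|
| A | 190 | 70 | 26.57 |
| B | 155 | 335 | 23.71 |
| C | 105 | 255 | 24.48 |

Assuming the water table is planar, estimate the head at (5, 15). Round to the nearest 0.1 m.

Differences from A: to B (Δx, Δy, Δh) = (-35, 265, -2.86); to C = (-85, 185, -2.09).
Solve a·Δx + b·Δy = Δh: det = (-35)·185 − (-85)·265 = 16050.
∂h/∂x = [(-2.86)·185 − (-2.09)·265] / 16050 = +0.001542
∂h/∂y = [(-35)·(-2.09) − (-85)·(-2.86)] / 16050 = -0.01059
h(5, 15) = 26.57 + (+0.001542)·(-185) + (-0.01059)·(-55) = 26.57 -0.285 +0.582 = 26.867 m.

26.9 m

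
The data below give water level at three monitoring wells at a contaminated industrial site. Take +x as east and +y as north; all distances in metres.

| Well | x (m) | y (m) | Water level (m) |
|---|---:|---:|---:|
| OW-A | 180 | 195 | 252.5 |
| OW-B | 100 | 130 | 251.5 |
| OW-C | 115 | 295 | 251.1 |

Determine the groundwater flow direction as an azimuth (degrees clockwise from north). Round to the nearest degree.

Taking OW-A as reference: OW-B−OW-A = (-80, -65, -1.0); OW-C−OW-A = (-65, 100, -1.4).
Solve a·Δx + b·Δy = Δh: det = (-80)·100 − (-65)·(-65) = -12225.
∂h/∂x = [(-1.0)·100 − (-1.4)·(-65)] / -12225 = +0.01562
∂h/∂y = [(-80)·(-1.4) − (-65)·(-1.0)] / -12225 = -0.003845
Flow direction (−∇h) has components (-0.01562 E, +0.003845 N).
Azimuth = atan2(E, N) = atan2(-0.01562, +0.003845) = 283.8° ≈ 284°.

284°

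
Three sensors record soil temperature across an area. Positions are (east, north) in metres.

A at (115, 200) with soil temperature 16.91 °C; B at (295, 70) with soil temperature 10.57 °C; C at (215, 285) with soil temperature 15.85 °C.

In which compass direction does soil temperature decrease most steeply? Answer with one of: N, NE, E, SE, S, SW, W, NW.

Taking A as reference: B−A = (180, -130, -6.34); C−A = (100, 85, -1.06).
Solve a·Δx + b·Δy = ΔT: det = 180·85 − 100·(-130) = 28300.
∂T/∂x = [(-6.34)·85 − (-1.06)·(-130)] / 28300 = -0.02391
∂T/∂y = [180·(-1.06) − 100·(-6.34)] / 28300 = +0.01566
Steepest decrease is along −∇f = (+0.02391 E, -0.01566 N) → southeast.

SE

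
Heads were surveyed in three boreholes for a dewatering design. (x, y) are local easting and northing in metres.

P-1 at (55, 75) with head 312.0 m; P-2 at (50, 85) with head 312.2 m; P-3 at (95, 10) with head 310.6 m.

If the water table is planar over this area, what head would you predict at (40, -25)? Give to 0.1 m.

With h = a·x + b·y + c and P-1 as origin, the differences give:
  (-5)·a + 10·b = +0.2
  40·a + (-65)·b = -1.4
Eliminate b (×(-65) and ×10, subtract): -75·a = 1.00 → a = ∂h/∂x = -0.01333
Back-substitute: b = ∂h/∂y = +0.01333.
h(40, -25) = 312.0 + (-0.01333)·(-15) + (+0.01333)·(-100) = 312.0 +0.200 -1.333 = 310.867 m.

310.9 m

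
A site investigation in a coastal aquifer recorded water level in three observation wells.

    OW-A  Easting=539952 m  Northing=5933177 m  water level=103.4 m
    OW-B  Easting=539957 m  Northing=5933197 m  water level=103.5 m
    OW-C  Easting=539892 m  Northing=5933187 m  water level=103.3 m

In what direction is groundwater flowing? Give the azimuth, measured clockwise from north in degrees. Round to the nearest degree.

Taking OW-A as reference: OW-B−OW-A = (5, 20, +0.1); OW-C−OW-A = (-60, 10, -0.1).
Solve a·Δx + b·Δy = Δh: det = 5·10 − (-60)·20 = 1250.
∂h/∂x = [(+0.1)·10 − (-0.1)·20] / 1250 = +0.002400
∂h/∂y = [5·(-0.1) − (-60)·(+0.1)] / 1250 = +0.004400
Flow direction (−∇h) has components (-0.002400 E, -0.004400 N).
Azimuth = atan2(E, N) = atan2(-0.002400, -0.004400) = 208.6° ≈ 209°.

209°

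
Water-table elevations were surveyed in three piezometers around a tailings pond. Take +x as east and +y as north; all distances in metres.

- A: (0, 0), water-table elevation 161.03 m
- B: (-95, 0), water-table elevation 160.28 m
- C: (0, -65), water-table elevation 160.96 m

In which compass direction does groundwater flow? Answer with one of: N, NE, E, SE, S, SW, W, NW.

∂h/∂x = (160.28 − 161.03) / (-95 − 0) = +0.007895
∂h/∂y = (160.96 − 161.03) / (-65 − 0) = +0.001077
Flow = −∇h = (-0.007895 east, -0.001077 north), which points west.

W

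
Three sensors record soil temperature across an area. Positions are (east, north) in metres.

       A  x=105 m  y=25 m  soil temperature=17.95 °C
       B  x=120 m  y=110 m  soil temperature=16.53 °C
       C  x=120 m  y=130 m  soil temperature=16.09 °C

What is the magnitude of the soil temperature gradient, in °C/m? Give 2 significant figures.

0.037 °C/m

Taking A as reference: B−A = (15, 85, -1.42); C−A = (15, 105, -1.86).
Solve a·Δx + b·Δy = ΔT: det = 15·105 − 15·85 = 300.
∂T/∂x = [(-1.42)·105 − (-1.86)·85] / 300 = +0.03000
∂T/∂y = [15·(-1.86) − 15·(-1.42)] / 300 = -0.02200
|∇f| = √(0.03000² + -0.02200²) = 0.0372 °C/m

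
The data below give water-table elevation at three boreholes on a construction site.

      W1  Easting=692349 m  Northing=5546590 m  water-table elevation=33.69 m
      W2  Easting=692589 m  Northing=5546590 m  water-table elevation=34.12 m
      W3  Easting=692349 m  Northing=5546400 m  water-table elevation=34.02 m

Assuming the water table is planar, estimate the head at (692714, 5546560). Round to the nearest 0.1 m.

∂h/∂x = (34.12 − 33.69) / (692589 − 692349) = +0.001792
∂h/∂y = (34.02 − 33.69) / (5546400 − 5546590) = -0.001737
h(692714, 5546560) = 33.69 + (+0.001792)·(365) + (-0.001737)·(-30) = 33.69 +0.654 +0.052 = 34.396 m.

34.4 m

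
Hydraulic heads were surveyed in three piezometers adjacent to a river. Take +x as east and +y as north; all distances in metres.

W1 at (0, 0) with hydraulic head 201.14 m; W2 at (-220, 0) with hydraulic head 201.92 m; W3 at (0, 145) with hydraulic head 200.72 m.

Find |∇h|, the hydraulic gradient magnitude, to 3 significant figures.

0.00458

∂h/∂x = (201.92 − 201.14) / (-220 − 0) = -0.003545
∂h/∂y = (200.72 − 201.14) / (145 − 0) = -0.002897
|∇h| = √(-0.003545² + -0.002897²) = 0.004578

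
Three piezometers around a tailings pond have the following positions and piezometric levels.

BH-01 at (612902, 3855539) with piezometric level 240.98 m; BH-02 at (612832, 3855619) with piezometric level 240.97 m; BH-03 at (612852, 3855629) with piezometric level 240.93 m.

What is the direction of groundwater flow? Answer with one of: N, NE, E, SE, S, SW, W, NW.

NE

Taking BH-01 as reference: BH-02−BH-01 = (-70, 80, -0.01); BH-03−BH-01 = (-50, 90, -0.05).
Solve a·Δx + b·Δy = Δh: det = (-70)·90 − (-50)·80 = -2300.
∂h/∂x = [(-0.01)·90 − (-0.05)·80] / -2300 = -0.001348
∂h/∂y = [(-70)·(-0.05) − (-50)·(-0.01)] / -2300 = -0.001304
Flow = −∇h = (+0.001348 east, +0.001304 north), which points northeast.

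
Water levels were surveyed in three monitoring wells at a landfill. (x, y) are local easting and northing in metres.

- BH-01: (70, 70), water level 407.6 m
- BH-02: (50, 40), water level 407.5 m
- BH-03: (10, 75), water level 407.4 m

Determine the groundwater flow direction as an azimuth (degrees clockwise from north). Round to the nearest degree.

Differences from BH-01: to BH-02 (Δx, Δy, Δh) = (-20, -30, -0.1); to BH-03 = (-60, 5, -0.2).
Solve a·Δx + b·Δy = Δh: det = (-20)·5 − (-60)·(-30) = -1900.
∂h/∂x = [(-0.1)·5 − (-0.2)·(-30)] / -1900 = +0.003421
∂h/∂y = [(-20)·(-0.2) − (-60)·(-0.1)] / -1900 = +0.001053
Flow direction (−∇h) has components (-0.003421 E, -0.001053 N).
Azimuth = atan2(E, N) = atan2(-0.003421, -0.001053) = 252.9° ≈ 253°.

253°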